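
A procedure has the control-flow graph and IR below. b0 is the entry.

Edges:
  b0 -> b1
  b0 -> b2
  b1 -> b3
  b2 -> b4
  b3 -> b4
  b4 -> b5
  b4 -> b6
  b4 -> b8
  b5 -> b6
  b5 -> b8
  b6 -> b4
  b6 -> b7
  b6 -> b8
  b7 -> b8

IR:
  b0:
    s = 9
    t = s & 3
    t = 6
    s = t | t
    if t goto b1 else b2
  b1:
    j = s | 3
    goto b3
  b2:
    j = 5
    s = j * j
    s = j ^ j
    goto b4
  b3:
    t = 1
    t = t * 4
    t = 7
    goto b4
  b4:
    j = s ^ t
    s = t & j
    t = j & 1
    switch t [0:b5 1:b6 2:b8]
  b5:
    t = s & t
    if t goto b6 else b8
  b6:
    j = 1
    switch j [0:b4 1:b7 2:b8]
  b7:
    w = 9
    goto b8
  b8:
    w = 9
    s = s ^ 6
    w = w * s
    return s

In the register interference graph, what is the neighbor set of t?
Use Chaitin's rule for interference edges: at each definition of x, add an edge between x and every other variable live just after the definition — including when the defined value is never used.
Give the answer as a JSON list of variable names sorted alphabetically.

Answer: ["j", "s"]

Analysis:
def/use:
  b0: {s,t} / ∅
  b1: {j} / {s}
  b2: {j,s} / ∅
  b3: {t} / ∅
  b4: {j,s,t} / {s,t}
  b5: {t} / {s,t}
  b6: {j} / ∅
  b7: {w} / ∅
  b8: {s,w} / {s}

Backward fixpoint:
  b0: in=∅ out={s,t}
  b1: in={s} out={s}
  b2: in={t} out={s,t}
  b3: in={s} out={s,t}
  b4: in={s,t} out={s,t}
  b5: in={s,t} out={s,t}
  b6: in={s,t} out={s,t}
  b7: in={s} out={s}
  b8: in={s} out=∅

Interfere edges:
  j↔{s,t}
  s↔{j,t,w}
  t↔{j,s}
  w↔{s}

N(t) = ["j", "s"]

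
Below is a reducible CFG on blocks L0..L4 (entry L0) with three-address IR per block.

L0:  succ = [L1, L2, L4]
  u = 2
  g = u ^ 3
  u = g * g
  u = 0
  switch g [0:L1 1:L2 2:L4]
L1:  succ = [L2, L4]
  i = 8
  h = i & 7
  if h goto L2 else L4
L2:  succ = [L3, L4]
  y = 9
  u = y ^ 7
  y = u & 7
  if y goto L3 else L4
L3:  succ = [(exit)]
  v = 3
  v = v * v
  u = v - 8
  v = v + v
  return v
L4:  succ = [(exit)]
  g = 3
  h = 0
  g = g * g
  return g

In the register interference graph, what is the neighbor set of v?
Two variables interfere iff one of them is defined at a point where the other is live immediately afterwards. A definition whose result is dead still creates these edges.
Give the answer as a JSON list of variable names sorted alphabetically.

Answer: ["u"]

Working:
Block summaries:
  L0 def {g,u} use ∅
  L1 def {h,i} use ∅
  L2 def {u,y} use ∅
  L3 def {u,v} use ∅
  L4 def {g,h} use ∅

Live sets:
  live L0: ∅→∅
  live L1: ∅→∅
  live L2: ∅→∅
  live L3: ∅→∅
  live L4: ∅→∅

Interference:
  g: {h,u}
  h: {g}
  i: ∅
  u: {g,v}
  v: {u}
  y: ∅

N(v) = ["u"]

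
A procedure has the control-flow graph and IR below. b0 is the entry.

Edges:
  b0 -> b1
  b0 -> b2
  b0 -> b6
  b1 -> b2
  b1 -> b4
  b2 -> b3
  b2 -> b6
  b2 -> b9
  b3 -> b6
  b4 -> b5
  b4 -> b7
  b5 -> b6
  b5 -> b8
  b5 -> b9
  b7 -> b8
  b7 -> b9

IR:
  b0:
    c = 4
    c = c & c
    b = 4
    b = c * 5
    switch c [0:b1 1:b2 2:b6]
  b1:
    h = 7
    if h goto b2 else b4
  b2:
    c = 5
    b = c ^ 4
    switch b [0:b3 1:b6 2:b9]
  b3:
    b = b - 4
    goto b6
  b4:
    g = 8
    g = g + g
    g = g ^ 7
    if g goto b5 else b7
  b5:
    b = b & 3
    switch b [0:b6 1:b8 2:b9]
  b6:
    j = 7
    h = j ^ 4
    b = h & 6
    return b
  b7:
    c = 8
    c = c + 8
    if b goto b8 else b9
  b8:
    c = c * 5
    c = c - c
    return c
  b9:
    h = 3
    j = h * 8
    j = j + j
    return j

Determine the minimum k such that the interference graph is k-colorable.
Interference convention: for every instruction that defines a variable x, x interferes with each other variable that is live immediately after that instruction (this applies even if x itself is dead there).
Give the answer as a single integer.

Answer: 3

Working:
def/use:
  b0: {b,c} / ∅
  b1: {h} / ∅
  b2: {b,c} / ∅
  b3: {b} / {b}
  b4: {g} / ∅
  b5: {b} / {b}
  b6: {b,h,j} / ∅
  b7: {c} / {b}
  b8: {c} / {c}
  b9: {h,j} / ∅

Liveness:
  b0 li=∅ lo={b,c}
  b1 li={b,c} lo={b,c}
  b2 li=∅ lo={b}
  b3 li={b} lo=∅
  b4 li={b,c} lo={b,c}
  b5 li={b,c} lo={c}
  b6 li=∅ lo=∅
  b7 li={b} lo={c}
  b8 li={c} lo=∅
  b9 li=∅ lo=∅

Interference:
  b: {c,g,h}
  c: {b,g,h}
  g: {b,c}
  h: {b,c}
  j: ∅

Chromatic number:
  lower bound: {b,c,g} mutually conflict ⇒ χ ≥ 3
  assign b→r0 c→r1 g→r2 h→r2 j→r0 — no edge inside a register ⇒ χ ≤ 3
  χ = 3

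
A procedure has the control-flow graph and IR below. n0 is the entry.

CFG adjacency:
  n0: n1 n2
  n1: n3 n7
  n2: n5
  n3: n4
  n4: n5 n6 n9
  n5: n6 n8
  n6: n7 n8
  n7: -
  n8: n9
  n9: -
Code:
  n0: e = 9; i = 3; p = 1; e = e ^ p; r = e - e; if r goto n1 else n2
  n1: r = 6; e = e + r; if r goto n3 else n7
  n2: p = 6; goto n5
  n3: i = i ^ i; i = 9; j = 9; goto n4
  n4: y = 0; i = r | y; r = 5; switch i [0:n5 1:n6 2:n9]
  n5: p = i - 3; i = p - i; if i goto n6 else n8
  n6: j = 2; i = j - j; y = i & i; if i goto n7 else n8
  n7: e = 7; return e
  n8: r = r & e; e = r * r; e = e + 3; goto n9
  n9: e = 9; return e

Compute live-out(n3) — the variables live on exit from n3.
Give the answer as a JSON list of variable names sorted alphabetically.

def/use:
  n0: {e,i,p,r} / ∅
  n1: {e,r} / {e}
  n2: {p} / ∅
  n3: {i,j} / {i}
  n4: {i,r,y} / {r}
  n5: {i,p} / {i}
  n6: {i,j,y} / ∅
  n7: {e} / ∅
  n8: {e,r} / {e,r}
  n9: {e} / ∅

Liveness:
  n0 li=∅ lo={e,i,r}
  n1 li={e,i} lo={e,i,r}
  n2 li={e,i,r} lo={e,i,r}
  n3 li={e,i,r} lo={e,r}
  n4 li={e,r} lo={e,i,r}
  n5 li={e,i,r} lo={e,r}
  n6 li={e,r} lo={e,r}
  n7 li=∅ lo=∅
  n8 li={e,r} lo=∅
  n9 li=∅ lo=∅

live-out(n3) = ["e", "r"]

Answer: ["e", "r"]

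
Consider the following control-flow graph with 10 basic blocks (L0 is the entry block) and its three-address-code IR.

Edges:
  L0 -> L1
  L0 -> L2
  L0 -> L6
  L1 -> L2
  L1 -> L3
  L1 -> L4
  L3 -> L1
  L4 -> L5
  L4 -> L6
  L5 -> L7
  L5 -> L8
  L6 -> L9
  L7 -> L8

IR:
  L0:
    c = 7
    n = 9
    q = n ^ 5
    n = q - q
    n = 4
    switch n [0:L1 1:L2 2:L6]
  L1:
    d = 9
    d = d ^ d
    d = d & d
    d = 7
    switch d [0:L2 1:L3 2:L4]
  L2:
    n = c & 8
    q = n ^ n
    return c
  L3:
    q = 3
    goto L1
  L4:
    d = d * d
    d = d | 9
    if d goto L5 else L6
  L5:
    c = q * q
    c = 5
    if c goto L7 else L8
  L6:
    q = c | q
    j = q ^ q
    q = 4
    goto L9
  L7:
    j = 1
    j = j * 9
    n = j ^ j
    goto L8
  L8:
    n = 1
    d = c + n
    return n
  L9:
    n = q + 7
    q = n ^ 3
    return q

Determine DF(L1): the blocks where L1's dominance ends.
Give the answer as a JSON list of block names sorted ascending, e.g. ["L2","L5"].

idom tree: L1←L0 L2←L0 L3←L1 L4←L1 L5←L4 L6←L0 L7←L5 L8←L5 L9←L6
Dom at joins:
  L1: preds {L0,L3}: {L0} ∩ {L0,L1,L3} = {L0}; idom=L0
  L2: preds {L0,L1}: {L0} ∩ {L0,L1} = {L0}; idom=L0
  L6: preds {L0,L4}: {L0} ∩ {L0,L1,L4} = {L0}; idom=L0
  L8: preds {L5,L7}: {L0,L1,L4,L5} ∩ {L0,L1,L4,L5,L7} = {L0,L1,L4,L5}; idom=L5

DF derivation:
  join L1 pred L0: · stop@L0
  join L1 pred L3: L3→L1 stop@L0
  join L2 pred L0: · stop@L0
  join L2 pred L1: L1 stop@L0
  join L6 pred L0: · stop@L0
  join L6 pred L4: L4→L1 stop@L0
  join L8 pred L5: · stop@L5
  join L8 pred L7: L7 stop@L5
  L0 → ∅
  L1 → {L1,L2,L6}
  L2 → ∅
  L3 → {L1}
  L4 → {L6}
  L5 → ∅
  L6 → ∅
  L7 → {L8}
  L8 → ∅
  L9 → ∅

DF(L1) = ["L1", "L2", "L6"]

Answer: ["L1", "L2", "L6"]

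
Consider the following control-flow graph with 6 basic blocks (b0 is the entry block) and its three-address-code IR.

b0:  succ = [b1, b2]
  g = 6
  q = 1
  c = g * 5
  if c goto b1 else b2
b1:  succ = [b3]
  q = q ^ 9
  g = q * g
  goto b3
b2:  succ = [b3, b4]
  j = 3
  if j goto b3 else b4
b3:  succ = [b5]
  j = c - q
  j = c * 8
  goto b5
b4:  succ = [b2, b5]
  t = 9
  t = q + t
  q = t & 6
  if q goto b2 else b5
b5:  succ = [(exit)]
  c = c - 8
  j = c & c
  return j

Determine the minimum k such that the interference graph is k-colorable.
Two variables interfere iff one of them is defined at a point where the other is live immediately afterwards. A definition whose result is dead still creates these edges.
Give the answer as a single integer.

Answer: 3

Analysis:
Per-block:
  b0: {c,g,q} / ∅
  b1: {g,q} / {g,q}
  b2: {j} / ∅
  b3: {j} / {c,q}
  b4: {q,t} / {q}
  b5: {c,j} / {c}

Backward fixpoint:
  b0 li=∅ lo={c,g,q}
  b1 li={c,g,q} lo={c,q}
  b2 li={c,q} lo={c,q}
  b3 li={c,q} lo={c}
  b4 li={c,q} lo={c,q}
  b5 li={c} lo=∅

Conflict graph:
  c↔{g,j,q,t}
  g↔{c,q}
  j↔{c,q}
  q↔{c,g,j,t}
  t↔{c,q}

Colouring:
  {c,g,q} pairwise interfere (3-clique) ⇒ χ ≥ 3
  3-colouring: c0={c}  c1={q}  c2={g,j,t}
  χ = 3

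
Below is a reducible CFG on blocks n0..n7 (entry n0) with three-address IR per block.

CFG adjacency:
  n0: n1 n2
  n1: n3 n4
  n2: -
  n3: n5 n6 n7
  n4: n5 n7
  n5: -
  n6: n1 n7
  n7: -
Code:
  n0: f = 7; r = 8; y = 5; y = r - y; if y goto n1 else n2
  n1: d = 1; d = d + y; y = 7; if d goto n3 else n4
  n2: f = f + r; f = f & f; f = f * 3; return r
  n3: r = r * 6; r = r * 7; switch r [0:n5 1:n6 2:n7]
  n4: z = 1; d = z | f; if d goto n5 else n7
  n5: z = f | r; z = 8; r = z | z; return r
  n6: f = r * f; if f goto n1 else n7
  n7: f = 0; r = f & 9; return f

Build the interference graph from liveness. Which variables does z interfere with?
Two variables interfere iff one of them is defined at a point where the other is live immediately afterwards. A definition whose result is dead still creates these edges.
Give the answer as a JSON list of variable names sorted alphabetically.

Block summaries:
  n0: def={f,r,y} ue=∅
  n1: def={d,y} ue={y}
  n2: def={f} ue={f,r}
  n3: def={r} ue={r}
  n4: def={d,z} ue={f}
  n5: def={r,z} ue={f,r}
  n6: def={f} ue={f,r}
  n7: def={f,r} ue=∅

Live sets:
  n0: in=∅ out={f,r,y}
  n1: in={f,r,y} out={f,r,y}
  n2: in={f,r} out=∅
  n3: in={f,r,y} out={f,r,y}
  n4: in={f,r} out={f,r}
  n5: in={f,r} out=∅
  n6: in={f,r,y} out={f,r,y}
  n7: in=∅ out=∅

Interfere edges:
  d — {f,r,y}
  f — {d,r,y,z}
  r — {d,f,y,z}
  y — {d,f,r}
  z — {f,r}

N(z) = ["f", "r"]

Answer: ["f", "r"]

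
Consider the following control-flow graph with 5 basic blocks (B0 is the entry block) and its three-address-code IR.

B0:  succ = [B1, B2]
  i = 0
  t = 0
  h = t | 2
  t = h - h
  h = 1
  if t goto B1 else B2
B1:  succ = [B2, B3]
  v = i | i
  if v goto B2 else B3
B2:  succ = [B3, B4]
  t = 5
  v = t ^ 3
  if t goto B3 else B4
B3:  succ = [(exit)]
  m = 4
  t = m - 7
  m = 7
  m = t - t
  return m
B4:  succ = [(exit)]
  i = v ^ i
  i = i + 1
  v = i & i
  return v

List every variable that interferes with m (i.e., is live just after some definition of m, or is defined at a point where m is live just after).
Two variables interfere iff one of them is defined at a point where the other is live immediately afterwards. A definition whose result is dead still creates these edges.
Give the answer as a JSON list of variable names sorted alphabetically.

Answer: ["t"]

Working:
def/use:
  B0: {h,i,t} / ∅
  B1: {v} / {i}
  B2: {t,v} / ∅
  B3: {m,t} / ∅
  B4: {i,v} / {i,v}

Live sets:
  B0: in=∅ out={i}
  B1: in={i} out={i}
  B2: in={i} out={i,v}
  B3: in=∅ out=∅
  B4: in={i,v} out=∅

Interference:
  h↔{i,t}
  i↔{h,t,v}
  m↔{t}
  t↔{h,i,m,v}
  v↔{i,t}

N(m) = ["t"]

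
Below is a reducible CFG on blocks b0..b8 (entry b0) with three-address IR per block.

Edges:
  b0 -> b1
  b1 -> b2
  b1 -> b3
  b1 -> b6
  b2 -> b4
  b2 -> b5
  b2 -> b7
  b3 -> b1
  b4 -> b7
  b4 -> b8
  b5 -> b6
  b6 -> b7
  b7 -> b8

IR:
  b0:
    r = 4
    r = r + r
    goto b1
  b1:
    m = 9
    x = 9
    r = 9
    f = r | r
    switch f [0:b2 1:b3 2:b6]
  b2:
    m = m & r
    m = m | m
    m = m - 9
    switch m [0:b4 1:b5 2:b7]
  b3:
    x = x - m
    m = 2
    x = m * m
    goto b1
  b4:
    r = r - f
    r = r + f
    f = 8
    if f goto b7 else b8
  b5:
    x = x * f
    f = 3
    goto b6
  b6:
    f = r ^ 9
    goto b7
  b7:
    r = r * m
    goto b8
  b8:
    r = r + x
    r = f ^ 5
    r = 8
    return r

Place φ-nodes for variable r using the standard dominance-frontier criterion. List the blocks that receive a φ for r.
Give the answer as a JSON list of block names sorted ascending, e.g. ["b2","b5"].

Answer: ["b1", "b7", "b8"]

Working:
idom tree: b1←b0 b2←b1 b3←b1 b4←b2 b5←b2 b6←b1 b7←b1 b8←b1
Join-block Dom:
  b1: preds {b0,b3}: {b0} ∩ {b0,b1,b3} = {b0}; idom=b0
  b6: preds {b1,b5}: {b0,b1} ∩ {b0,b1,b2,b5} = {b0,b1}; idom=b1
  b7: preds {b2,b4,b6}: {b0,b1,b2} ∩ {b0,b1,b2,b4} ∩ {b0,b1,b6} = {b0,b1}; idom=b1
  b8: preds {b4,b7}: {b0,b1,b2,b4} ∩ {b0,b1,b7} = {b0,b1}; idom=b1

Frontier:
  join b1 pred b0: · stop@b0
  join b1 pred b3: b3→b1 stop@b0
  join b6 pred b1: · stop@b1
  join b6 pred b5: b5→b2 stop@b1
  join b7 pred b2: b2 stop@b1
  join b7 pred b4: b4→b2 stop@b1
  join b7 pred b6: b6 stop@b1
  join b8 pred b4: b4→b2 stop@b1
  join b8 pred b7: b7 stop@b1
  DF(b0)=∅
  DF(b1)={b1}
  DF(b2)={b6,b7,b8}
  DF(b3)={b1}
  DF(b4)={b7,b8}
  DF(b5)={b6}
  DF(b6)={b7}
  DF(b7)={b8}
  DF(b8)=∅

φ for r: defs {b0,b1,b4,b7,b8}
  DF⁺ = {b1,b7,b8}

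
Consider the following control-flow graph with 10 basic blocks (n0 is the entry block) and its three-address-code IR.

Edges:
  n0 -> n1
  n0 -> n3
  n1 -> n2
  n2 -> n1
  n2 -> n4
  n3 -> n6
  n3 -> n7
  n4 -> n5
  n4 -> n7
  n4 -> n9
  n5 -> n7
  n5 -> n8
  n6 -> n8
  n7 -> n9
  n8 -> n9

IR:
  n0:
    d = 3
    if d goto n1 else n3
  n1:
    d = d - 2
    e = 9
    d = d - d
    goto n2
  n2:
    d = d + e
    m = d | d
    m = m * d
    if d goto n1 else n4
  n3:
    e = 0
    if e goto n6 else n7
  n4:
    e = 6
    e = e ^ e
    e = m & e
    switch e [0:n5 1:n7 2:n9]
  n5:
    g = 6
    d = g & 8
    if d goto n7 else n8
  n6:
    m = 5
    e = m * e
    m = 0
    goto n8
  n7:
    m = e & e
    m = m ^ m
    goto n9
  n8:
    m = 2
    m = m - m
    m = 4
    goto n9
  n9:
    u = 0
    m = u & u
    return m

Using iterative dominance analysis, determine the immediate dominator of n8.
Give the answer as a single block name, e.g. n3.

Answer: n0

Derivation:
idom tree: n1←n0 n2←n1 n3←n0 n4←n2 n5←n4 n6←n3 n7←n0 n8←n0 n9←n0
Dom∩ at merges:
  n1: preds {n0,n2}: {n0} ∩ {n0,n1,n2} = {n0}; idom=n0
  n7: preds {n3,n4,n5}: {n0,n3} ∩ {n0,n1,n2,n4} ∩ {n0,n1,n2,n4,n5} = {n0}; idom=n0
  n8: preds {n5,n6}: {n0,n1,n2,n4,n5} ∩ {n0,n3,n6} = {n0}; idom=n0
  n9: preds {n4,n7,n8}: {n0,n1,n2,n4} ∩ {n0,n7} ∩ {n0,n8} = {n0}; idom=n0

idom(n8) = n0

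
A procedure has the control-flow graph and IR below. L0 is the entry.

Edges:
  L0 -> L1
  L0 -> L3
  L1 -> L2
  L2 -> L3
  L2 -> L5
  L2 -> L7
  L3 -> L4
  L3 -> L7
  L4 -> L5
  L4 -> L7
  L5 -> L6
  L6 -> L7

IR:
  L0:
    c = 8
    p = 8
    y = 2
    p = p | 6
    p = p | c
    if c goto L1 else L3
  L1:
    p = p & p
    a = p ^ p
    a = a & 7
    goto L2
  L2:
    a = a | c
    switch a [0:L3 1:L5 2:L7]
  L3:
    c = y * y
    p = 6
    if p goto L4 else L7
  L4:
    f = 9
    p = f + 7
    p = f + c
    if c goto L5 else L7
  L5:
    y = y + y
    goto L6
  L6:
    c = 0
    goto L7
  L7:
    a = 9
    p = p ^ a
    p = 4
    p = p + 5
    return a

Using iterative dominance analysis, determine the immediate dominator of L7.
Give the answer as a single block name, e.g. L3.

Answer: L0

Derivation:
idom tree: L1←L0 L2←L1 L3←L0 L4←L3 L5←L0 L6←L5 L7←L0
Join-block Dom:
  L3: preds {L0,L2}: {L0} ∩ {L0,L1,L2} = {L0}; idom=L0
  L5: preds {L2,L4}: {L0,L1,L2} ∩ {L0,L3,L4} = {L0}; idom=L0
  L7: preds {L2,L3,L4,L6}: {L0,L1,L2} ∩ {L0,L3} ∩ {L0,L3,L4} ∩ {L0,L5,L6} = {L0}; idom=L0

idom(L7) = L0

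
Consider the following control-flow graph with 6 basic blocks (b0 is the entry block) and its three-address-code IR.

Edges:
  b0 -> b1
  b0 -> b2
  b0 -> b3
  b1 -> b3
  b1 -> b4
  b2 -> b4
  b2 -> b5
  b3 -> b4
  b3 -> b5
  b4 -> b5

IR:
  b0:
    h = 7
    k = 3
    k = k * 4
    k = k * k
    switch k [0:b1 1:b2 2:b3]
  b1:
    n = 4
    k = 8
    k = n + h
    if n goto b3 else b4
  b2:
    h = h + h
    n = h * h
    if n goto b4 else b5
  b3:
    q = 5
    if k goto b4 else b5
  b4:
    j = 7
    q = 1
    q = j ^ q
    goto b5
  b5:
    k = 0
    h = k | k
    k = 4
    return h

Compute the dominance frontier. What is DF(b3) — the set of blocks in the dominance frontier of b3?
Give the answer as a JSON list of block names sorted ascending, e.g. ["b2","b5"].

Answer: ["b4", "b5"]

Analysis:
idom tree: b1←b0 b2←b0 b3←b0 b4←b0 b5←b0
Dom at joins:
  b3: preds {b0,b1}: {b0} ∩ {b0,b1} = {b0}; idom=b0
  b4: preds {b1,b2,b3}: {b0,b1} ∩ {b0,b2} ∩ {b0,b3} = {b0}; idom=b0
  b5: preds {b2,b3,b4}: {b0,b2} ∩ {b0,b3} ∩ {b0,b4} = {b0}; idom=b0

DF derivation:
  join b3 pred b0: · stop@b0
  join b3 pred b1: b1 stop@b0
  join b4 pred b1: b1 stop@b0
  join b4 pred b2: b2 stop@b0
  join b4 pred b3: b3 stop@b0
  join b5 pred b2: b2 stop@b0
  join b5 pred b3: b3 stop@b0
  join b5 pred b4: b4 stop@b0
  b0: DF=∅
  b1: DF={b3,b4}
  b2: DF={b4,b5}
  b3: DF={b4,b5}
  b4: DF={b5}
  b5: DF=∅

DF(b3) = ["b4", "b5"]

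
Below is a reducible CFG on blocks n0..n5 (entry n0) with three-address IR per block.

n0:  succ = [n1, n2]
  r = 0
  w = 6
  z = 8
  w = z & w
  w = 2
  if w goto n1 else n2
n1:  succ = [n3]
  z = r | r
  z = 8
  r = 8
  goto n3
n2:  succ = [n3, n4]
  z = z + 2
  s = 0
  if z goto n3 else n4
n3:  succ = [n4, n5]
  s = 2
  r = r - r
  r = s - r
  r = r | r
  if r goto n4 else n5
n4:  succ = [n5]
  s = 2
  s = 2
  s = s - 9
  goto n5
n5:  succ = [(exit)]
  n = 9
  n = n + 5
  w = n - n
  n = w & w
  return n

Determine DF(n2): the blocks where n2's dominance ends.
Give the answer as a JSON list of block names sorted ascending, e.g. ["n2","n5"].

idom tree: n1←n0 n2←n0 n3←n0 n4←n0 n5←n0
Dom∩ at merges:
  n3: preds {n1,n2}: {n0,n1} ∩ {n0,n2} = {n0}; idom=n0
  n4: preds {n2,n3}: {n0,n2} ∩ {n0,n3} = {n0}; idom=n0
  n5: preds {n3,n4}: {n0,n3} ∩ {n0,n4} = {n0}; idom=n0

Frontier:
  join n3 pred n1: n1 stop@n0
  join n3 pred n2: n2 stop@n0
  join n4 pred n2: n2 stop@n0
  join n4 pred n3: n3 stop@n0
  join n5 pred n3: n3 stop@n0
  join n5 pred n4: n4 stop@n0
  DF(n0)=∅
  DF(n1)={n3}
  DF(n2)={n3,n4}
  DF(n3)={n4,n5}
  DF(n4)={n5}
  DF(n5)=∅

DF(n2) = ["n3", "n4"]

Answer: ["n3", "n4"]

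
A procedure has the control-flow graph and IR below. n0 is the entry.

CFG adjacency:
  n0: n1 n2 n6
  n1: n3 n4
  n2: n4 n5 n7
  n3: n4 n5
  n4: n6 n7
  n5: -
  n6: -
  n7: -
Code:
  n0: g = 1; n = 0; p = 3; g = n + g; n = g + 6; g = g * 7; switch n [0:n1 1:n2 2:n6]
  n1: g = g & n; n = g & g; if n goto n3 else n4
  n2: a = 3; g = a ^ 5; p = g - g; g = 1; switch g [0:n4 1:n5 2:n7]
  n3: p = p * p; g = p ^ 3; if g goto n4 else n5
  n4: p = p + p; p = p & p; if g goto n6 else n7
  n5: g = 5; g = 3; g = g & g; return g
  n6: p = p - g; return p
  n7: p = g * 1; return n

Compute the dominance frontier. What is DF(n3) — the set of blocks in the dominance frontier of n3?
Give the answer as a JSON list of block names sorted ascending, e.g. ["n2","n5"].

idom tree: n1←n0 n2←n0 n3←n1 n4←n0 n5←n0 n6←n0 n7←n0
Join-block Dom:
  n4: preds {n1,n2,n3}: {n0,n1} ∩ {n0,n2} ∩ {n0,n1,n3} = {n0}; idom=n0
  n5: preds {n2,n3}: {n0,n2} ∩ {n0,n1,n3} = {n0}; idom=n0
  n6: preds {n0,n4}: {n0} ∩ {n0,n4} = {n0}; idom=n0
  n7: preds {n2,n4}: {n0,n2} ∩ {n0,n4} = {n0}; idom=n0

DF walk-up:
  n4←n1: walk n1 to n0
  n4←n2: walk n2 to n0
  n4←n3: walk n3→n1 to n0
  n5←n2: walk n2 to n0
  n5←n3: walk n3→n1 to n0
  n6←n0: walk · to n0
  n6←n4: walk n4 to n0
  n7←n2: walk n2 to n0
  n7←n4: walk n4 to n0
  DF(n0)=∅
  DF(n1)={n4,n5}
  DF(n2)={n4,n5,n7}
  DF(n3)={n4,n5}
  DF(n4)={n6,n7}
  DF(n5)=∅
  DF(n6)=∅
  DF(n7)=∅

DF(n3) = ["n4", "n5"]

Answer: ["n4", "n5"]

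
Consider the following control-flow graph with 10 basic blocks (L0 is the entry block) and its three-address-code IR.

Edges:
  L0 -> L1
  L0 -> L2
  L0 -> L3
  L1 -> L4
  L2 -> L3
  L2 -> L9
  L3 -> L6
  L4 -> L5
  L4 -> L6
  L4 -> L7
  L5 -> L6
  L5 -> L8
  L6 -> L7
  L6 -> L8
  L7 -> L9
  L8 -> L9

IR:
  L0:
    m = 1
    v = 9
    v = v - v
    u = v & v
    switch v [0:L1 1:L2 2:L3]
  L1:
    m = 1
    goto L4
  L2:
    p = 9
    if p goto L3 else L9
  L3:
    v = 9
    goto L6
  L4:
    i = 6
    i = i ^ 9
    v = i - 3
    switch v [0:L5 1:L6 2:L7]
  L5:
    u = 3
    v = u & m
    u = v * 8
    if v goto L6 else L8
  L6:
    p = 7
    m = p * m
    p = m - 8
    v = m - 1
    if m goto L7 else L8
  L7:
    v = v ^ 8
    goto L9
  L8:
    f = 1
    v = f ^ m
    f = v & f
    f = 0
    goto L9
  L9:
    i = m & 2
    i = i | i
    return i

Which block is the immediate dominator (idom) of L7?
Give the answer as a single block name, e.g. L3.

idom tree: L1←L0 L2←L0 L3←L0 L4←L1 L5←L4 L6←L0 L7←L0 L8←L0 L9←L0
Dom at joins:
  L3: preds {L0,L2}: {L0} ∩ {L0,L2} = {L0}; idom=L0
  L6: preds {L3,L4,L5}: {L0,L3} ∩ {L0,L1,L4} ∩ {L0,L1,L4,L5} = {L0}; idom=L0
  L7: preds {L4,L6}: {L0,L1,L4} ∩ {L0,L6} = {L0}; idom=L0
  L8: preds {L5,L6}: {L0,L1,L4,L5} ∩ {L0,L6} = {L0}; idom=L0
  L9: preds {L2,L7,L8}: {L0,L2} ∩ {L0,L7} ∩ {L0,L8} = {L0}; idom=L0

idom(L7) = L0

Answer: L0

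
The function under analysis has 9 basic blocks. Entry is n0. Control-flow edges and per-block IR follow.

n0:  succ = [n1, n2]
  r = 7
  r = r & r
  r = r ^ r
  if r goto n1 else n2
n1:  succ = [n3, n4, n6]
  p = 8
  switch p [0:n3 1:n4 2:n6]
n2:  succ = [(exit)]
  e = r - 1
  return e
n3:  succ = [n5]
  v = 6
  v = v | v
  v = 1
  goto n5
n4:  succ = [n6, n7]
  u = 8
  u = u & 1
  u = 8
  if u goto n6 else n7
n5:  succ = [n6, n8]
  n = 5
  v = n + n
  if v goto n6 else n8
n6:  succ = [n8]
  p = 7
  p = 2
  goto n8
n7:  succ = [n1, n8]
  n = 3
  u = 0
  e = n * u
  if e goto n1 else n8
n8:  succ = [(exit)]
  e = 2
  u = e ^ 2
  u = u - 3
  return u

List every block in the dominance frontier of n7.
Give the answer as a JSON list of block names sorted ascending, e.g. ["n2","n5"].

idom tree: n1←n0 n2←n0 n3←n1 n4←n1 n5←n3 n6←n1 n7←n4 n8←n1
Dom at joins:
  n1: preds {n0,n7}: {n0} ∩ {n0,n1,n4,n7} = {n0}; idom=n0
  n6: preds {n1,n4,n5}: {n0,n1} ∩ {n0,n1,n4} ∩ {n0,n1,n3,n5} = {n0,n1}; idom=n1
  n8: preds {n5,n6,n7}: {n0,n1,n3,n5} ∩ {n0,n1,n6} ∩ {n0,n1,n4,n7} = {n0,n1}; idom=n1

Frontier:
  join n1 pred n0: · stop@n0
  join n1 pred n7: n7→n4→n1 stop@n0
  join n6 pred n1: · stop@n1
  join n6 pred n4: n4 stop@n1
  join n6 pred n5: n5→n3 stop@n1
  join n8 pred n5: n5→n3 stop@n1
  join n8 pred n6: n6 stop@n1
  join n8 pred n7: n7→n4 stop@n1
  n0 → ∅
  n1 → {n1}
  n2 → ∅
  n3 → {n6,n8}
  n4 → {n1,n6,n8}
  n5 → {n6,n8}
  n6 → {n8}
  n7 → {n1,n8}
  n8 → ∅

DF(n7) = ["n1", "n8"]

Answer: ["n1", "n8"]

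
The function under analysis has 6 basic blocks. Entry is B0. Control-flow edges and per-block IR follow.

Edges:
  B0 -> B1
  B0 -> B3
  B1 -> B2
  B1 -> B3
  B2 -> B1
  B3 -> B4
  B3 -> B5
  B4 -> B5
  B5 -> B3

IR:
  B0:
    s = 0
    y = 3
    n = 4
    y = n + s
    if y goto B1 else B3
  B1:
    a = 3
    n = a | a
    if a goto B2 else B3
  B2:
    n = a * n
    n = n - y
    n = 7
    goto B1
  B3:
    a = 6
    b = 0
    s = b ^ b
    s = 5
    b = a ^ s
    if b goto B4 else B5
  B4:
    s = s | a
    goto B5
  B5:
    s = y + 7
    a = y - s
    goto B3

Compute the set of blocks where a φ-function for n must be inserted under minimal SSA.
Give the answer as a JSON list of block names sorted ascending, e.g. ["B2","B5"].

Answer: ["B1", "B3"]

Working:
idom tree: B1←B0 B2←B1 B3←B0 B4←B3 B5←B3
Dom∩ at merges:
  B1: preds {B0,B2}: {B0} ∩ {B0,B1,B2} = {B0}; idom=B0
  B3: preds {B0,B1,B5}: {B0} ∩ {B0,B1} ∩ {B0,B3,B5} = {B0}; idom=B0
  B5: preds {B3,B4}: {B0,B3} ∩ {B0,B3,B4} = {B0,B3}; idom=B3

Frontier:
  B1←B0: walk · to B0
  B1←B2: walk B2→B1 to B0
  B3←B0: walk · to B0
  B3←B1: walk B1 to B0
  B3←B5: walk B5→B3 to B0
  B5←B3: walk · to B3
  B5←B4: walk B4 to B3
  B0 → ∅
  B1 → {B1,B3}
  B2 → {B1}
  B3 → {B3}
  B4 → {B5}
  B5 → {B3}

φ for n: defs {B0,B1,B2}
  DF⁺ = {B1,B3}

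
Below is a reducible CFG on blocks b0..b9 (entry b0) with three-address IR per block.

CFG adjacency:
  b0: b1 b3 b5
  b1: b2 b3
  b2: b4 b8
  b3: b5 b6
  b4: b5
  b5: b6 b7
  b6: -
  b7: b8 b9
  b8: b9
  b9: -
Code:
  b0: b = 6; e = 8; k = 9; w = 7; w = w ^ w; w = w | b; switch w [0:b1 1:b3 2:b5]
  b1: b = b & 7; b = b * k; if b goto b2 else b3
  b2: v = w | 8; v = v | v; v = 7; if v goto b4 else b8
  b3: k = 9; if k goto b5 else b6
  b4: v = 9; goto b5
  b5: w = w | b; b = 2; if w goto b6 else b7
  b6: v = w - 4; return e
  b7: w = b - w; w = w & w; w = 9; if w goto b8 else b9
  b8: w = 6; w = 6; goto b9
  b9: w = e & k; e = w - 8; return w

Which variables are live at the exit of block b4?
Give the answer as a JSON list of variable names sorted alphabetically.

Block summaries:
  b0: def={b,e,k,w} ue=∅
  b1: def={b} ue={b,k}
  b2: def={v} ue={w}
  b3: def={k} ue=∅
  b4: def={v} ue=∅
  b5: def={b,w} ue={b,w}
  b6: def={v} ue={e,w}
  b7: def={w} ue={b,w}
  b8: def={w} ue=∅
  b9: def={e,w} ue={e,k}

Backward fixpoint:
  b0: in=∅ out={b,e,k,w}
  b1: in={b,e,k,w} out={b,e,k,w}
  b2: in={b,e,k,w} out={b,e,k,w}
  b3: in={b,e,w} out={b,e,k,w}
  b4: in={b,e,k,w} out={b,e,k,w}
  b5: in={b,e,k,w} out={b,e,k,w}
  b6: in={e,w} out=∅
  b7: in={b,e,k,w} out={e,k}
  b8: in={e,k} out={e,k}
  b9: in={e,k} out=∅

live-out(b4) = ["b", "e", "k", "w"]

Answer: ["b", "e", "k", "w"]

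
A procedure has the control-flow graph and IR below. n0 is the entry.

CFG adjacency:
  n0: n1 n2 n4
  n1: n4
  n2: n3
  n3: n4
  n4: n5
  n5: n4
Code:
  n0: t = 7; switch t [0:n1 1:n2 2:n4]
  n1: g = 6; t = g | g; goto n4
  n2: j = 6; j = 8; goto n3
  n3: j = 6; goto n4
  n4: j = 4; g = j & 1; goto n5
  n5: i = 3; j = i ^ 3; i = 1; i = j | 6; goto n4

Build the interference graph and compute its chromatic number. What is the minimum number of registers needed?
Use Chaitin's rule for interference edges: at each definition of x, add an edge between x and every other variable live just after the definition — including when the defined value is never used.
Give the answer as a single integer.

Answer: 2

Analysis:
Block summaries:
  n0: def={t} ue=∅
  n1: def={g,t} ue=∅
  n2: def={j} ue=∅
  n3: def={j} ue=∅
  n4: def={g,j} ue=∅
  n5: def={i,j} ue=∅

Live sets:
  n0 li=∅ lo=∅
  n1 li=∅ lo=∅
  n2 li=∅ lo=∅
  n3 li=∅ lo=∅
  n4 li=∅ lo=∅
  n5 li=∅ lo=∅

Conflict graph:
  g — ∅
  i — {j}
  j — {i}
  t — ∅

Registers:
  clique {i,j} ⇒ need ≥ 2
  2-colouring: r0={g,i,t}  r1={j}
  χ = 2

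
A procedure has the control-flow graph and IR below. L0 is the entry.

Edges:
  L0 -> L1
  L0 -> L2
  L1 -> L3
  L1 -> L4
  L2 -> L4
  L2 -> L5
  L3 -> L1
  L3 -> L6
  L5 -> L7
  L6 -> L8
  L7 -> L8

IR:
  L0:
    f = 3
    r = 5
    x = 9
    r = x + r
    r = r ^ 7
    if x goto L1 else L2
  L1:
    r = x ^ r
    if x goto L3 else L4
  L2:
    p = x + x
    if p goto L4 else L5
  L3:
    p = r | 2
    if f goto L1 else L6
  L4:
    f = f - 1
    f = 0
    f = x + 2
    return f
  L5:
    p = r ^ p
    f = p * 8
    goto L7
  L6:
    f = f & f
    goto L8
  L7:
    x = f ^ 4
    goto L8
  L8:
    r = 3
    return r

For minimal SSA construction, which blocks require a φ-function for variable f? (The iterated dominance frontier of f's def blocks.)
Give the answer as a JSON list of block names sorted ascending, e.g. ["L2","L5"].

Answer: ["L8"]

Derivation:
idom tree: L1←L0 L2←L0 L3←L1 L4←L0 L5←L2 L6←L3 L7←L5 L8←L0
Join-block Dom:
  L1: preds {L0,L3}: {L0} ∩ {L0,L1,L3} = {L0}; idom=L0
  L4: preds {L1,L2}: {L0,L1} ∩ {L0,L2} = {L0}; idom=L0
  L8: preds {L6,L7}: {L0,L1,L3,L6} ∩ {L0,L2,L5,L7} = {L0}; idom=L0

DF walk-up:
  join L1 pred L0: · stop@L0
  join L1 pred L3: L3→L1 stop@L0
  join L4 pred L1: L1 stop@L0
  join L4 pred L2: L2 stop@L0
  join L8 pred L6: L6→L3→L1 stop@L0
  join L8 pred L7: L7→L5→L2 stop@L0
  L0 → ∅
  L1 → {L1,L4,L8}
  L2 → {L4,L8}
  L3 → {L1,L8}
  L4 → ∅
  L5 → {L8}
  L6 → {L8}
  L7 → {L8}
  L8 → ∅

φ for f: defs {L0,L4,L5,L6}
  DF⁺ = {L8}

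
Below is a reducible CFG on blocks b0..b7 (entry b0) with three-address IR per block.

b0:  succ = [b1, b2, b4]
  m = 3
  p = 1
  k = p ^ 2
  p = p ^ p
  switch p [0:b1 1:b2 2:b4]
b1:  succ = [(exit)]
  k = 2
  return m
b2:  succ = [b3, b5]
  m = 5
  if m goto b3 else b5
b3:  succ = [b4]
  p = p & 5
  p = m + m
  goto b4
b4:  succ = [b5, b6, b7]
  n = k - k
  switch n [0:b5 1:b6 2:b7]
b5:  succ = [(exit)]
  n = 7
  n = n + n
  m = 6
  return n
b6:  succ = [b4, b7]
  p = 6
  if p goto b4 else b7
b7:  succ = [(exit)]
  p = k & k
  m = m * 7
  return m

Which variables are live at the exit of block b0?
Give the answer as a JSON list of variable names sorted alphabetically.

Per-block:
  b0 def {k,m,p} use ∅
  b1 def {k} use {m}
  b2 def {m} use ∅
  b3 def {p} use {m,p}
  b4 def {n} use {k}
  b5 def {m,n} use ∅
  b6 def {p} use ∅
  b7 def {m,p} use {k,m}

Backward fixpoint:
  b0: in=∅ out={k,m,p}
  b1: in={m} out=∅
  b2: in={k,p} out={k,m,p}
  b3: in={k,m,p} out={k,m}
  b4: in={k,m} out={k,m}
  b5: in=∅ out=∅
  b6: in={k,m} out={k,m}
  b7: in={k,m} out=∅

live-out(b0) = ["k", "m", "p"]

Answer: ["k", "m", "p"]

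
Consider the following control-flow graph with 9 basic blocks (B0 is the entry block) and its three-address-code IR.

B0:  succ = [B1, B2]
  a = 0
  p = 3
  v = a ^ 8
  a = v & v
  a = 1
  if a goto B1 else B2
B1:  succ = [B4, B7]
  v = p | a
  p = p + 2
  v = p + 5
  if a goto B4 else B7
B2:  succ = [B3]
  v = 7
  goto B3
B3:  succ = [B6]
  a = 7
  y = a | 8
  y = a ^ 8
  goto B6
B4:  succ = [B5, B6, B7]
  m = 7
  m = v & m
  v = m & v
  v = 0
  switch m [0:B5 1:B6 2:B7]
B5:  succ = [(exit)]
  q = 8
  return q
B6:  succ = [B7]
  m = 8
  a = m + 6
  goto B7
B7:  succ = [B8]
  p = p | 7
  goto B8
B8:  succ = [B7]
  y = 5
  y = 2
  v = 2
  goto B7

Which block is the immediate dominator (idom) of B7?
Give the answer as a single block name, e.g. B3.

Answer: B0

Derivation:
idom tree: B1←B0 B2←B0 B3←B2 B4←B1 B5←B4 B6←B0 B7←B0 B8←B7
Join-block Dom:
  B6: preds {B3,B4}: {B0,B2,B3} ∩ {B0,B1,B4} = {B0}; idom=B0
  B7: preds {B1,B4,B6,B8}: {B0,B1} ∩ {B0,B1,B4} ∩ {B0,B6} ∩ {B0,B7,B8} = {B0}; idom=B0

idom(B7) = B0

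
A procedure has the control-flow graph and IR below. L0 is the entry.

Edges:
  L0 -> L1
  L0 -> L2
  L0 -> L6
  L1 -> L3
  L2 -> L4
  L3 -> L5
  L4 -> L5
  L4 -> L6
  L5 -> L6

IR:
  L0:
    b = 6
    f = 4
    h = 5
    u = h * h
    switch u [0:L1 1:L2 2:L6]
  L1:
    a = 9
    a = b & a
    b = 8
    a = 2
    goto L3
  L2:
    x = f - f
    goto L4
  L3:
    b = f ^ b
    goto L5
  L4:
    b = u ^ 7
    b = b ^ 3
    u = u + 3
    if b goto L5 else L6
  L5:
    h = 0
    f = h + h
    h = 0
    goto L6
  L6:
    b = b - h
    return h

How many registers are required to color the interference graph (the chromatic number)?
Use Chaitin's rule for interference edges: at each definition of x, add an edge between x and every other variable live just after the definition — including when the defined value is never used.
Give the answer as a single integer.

def/use:
  L0: {b,f,h,u} / ∅
  L1: {a,b} / {b}
  L2: {x} / {f}
  L3: {b} / {b,f}
  L4: {b,u} / {u}
  L5: {f,h} / ∅
  L6: {b} / {b,h}

Liveness:
  L0: in=∅ out={b,f,h,u}
  L1: in={b,f} out={b,f}
  L2: in={f,h,u} out={h,u}
  L3: in={b,f} out={b}
  L4: in={h,u} out={b,h}
  L5: in={b} out={b,h}
  L6: in={b,h} out=∅

Conflict graph:
  a: {b,f}
  b: {a,f,h,u}
  f: {a,b,h,u}
  h: {b,f,u,x}
  u: {b,f,h,x}
  x: {h,u}

Chromatic number:
  clique {b,f,h,u} ⇒ need ≥ 4
  4-colouring: r0={b,x}  r1={f}  r2={a,h}  r3={u}
  χ = 4

Answer: 4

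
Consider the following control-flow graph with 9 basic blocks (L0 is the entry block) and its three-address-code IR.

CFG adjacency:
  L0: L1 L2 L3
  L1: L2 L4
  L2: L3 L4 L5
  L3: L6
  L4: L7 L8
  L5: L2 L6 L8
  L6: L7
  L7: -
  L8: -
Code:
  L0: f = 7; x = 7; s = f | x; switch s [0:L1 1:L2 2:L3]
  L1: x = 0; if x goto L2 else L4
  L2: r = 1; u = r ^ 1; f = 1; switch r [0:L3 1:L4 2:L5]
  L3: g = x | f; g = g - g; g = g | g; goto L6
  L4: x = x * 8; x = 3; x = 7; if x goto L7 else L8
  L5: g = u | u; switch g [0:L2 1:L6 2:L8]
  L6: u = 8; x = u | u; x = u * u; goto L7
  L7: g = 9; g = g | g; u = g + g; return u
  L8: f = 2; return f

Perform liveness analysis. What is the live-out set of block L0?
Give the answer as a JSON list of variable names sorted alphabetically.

Answer: ["f", "x"]

Analysis:
def/use:
  L0: def={f,s,x} ue=∅
  L1: def={x} ue=∅
  L2: def={f,r,u} ue=∅
  L3: def={g} ue={f,x}
  L4: def={x} ue={x}
  L5: def={g} ue={u}
  L6: def={u,x} ue=∅
  L7: def={g,u} ue=∅
  L8: def={f} ue=∅

Live sets:
  L0 li=∅ lo={f,x}
  L1 li=∅ lo={x}
  L2 li={x} lo={f,u,x}
  L3 li={f,x} lo=∅
  L4 li={x} lo=∅
  L5 li={u,x} lo={x}
  L6 li=∅ lo=∅
  L7 li=∅ lo=∅
  L8 li=∅ lo=∅

live-out(L0) = ["f", "x"]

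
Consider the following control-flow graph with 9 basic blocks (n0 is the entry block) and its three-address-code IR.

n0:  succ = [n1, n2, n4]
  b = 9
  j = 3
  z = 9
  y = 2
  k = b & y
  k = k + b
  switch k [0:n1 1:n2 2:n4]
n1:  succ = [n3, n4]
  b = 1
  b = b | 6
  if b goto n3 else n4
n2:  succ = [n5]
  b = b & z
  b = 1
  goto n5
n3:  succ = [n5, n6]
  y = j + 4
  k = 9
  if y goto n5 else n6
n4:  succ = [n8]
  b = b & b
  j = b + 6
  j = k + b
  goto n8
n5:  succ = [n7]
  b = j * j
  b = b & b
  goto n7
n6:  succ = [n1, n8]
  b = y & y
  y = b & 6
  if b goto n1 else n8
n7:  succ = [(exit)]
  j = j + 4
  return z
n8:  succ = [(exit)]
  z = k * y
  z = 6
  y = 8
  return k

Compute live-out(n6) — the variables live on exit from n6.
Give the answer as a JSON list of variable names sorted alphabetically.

Answer: ["j", "k", "y", "z"]

Analysis:
def/use:
  n0: {b,j,k,y,z} / ∅
  n1: {b} / ∅
  n2: {b} / {b,z}
  n3: {k,y} / {j}
  n4: {b,j} / {b,k}
  n5: {b} / {j}
  n6: {b,y} / {y}
  n7: {j} / {j,z}
  n8: {y,z} / {k,y}

Live sets:
  n0 li=∅ lo={b,j,k,y,z}
  n1 li={j,k,y,z} lo={b,j,k,y,z}
  n2 li={b,j,z} lo={j,z}
  n3 li={j,z} lo={j,k,y,z}
  n4 li={b,k,y} lo={k,y}
  n5 li={j,z} lo={j,z}
  n6 li={j,k,y,z} lo={j,k,y,z}
  n7 li={j,z} lo=∅
  n8 li={k,y} lo=∅

live-out(n6) = ["j", "k", "y", "z"]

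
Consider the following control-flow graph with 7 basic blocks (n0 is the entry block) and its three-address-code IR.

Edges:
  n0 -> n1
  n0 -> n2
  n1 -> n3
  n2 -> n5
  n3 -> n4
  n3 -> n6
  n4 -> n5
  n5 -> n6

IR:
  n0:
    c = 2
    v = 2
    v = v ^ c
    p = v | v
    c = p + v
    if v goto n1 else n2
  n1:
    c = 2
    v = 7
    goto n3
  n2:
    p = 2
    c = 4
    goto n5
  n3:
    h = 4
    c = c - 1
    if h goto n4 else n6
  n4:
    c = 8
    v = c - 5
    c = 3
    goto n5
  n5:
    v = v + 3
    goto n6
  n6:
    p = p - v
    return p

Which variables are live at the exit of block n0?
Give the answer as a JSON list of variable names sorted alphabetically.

def/use:
  n0: def={c,p,v} ue=∅
  n1: def={c,v} ue=∅
  n2: def={c,p} ue=∅
  n3: def={c,h} ue={c}
  n4: def={c,v} ue=∅
  n5: def={v} ue={v}
  n6: def={p} ue={p,v}

Backward fixpoint:
  live n0: ∅→{p,v}
  live n1: {p}→{c,p,v}
  live n2: {v}→{p,v}
  live n3: {c,p,v}→{p,v}
  live n4: {p}→{p,v}
  live n5: {p,v}→{p,v}
  live n6: {p,v}→∅

live-out(n0) = ["p", "v"]

Answer: ["p", "v"]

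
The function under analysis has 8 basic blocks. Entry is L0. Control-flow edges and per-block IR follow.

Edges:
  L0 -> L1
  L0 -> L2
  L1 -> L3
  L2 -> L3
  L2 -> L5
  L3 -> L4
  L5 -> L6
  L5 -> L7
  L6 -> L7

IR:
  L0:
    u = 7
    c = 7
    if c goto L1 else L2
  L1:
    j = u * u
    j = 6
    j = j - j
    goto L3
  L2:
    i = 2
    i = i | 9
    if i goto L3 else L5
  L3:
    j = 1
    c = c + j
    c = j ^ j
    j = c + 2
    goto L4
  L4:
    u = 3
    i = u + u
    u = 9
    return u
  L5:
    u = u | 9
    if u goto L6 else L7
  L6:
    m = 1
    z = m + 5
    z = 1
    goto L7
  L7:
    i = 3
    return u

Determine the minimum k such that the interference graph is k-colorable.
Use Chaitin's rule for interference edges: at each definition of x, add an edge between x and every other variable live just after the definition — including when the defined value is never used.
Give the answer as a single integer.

Answer: 3

Derivation:
Per-block:
  L0 def {c,u} use ∅
  L1 def {j} use {u}
  L2 def {i} use ∅
  L3 def {c,j} use {c}
  L4 def {i,u} use ∅
  L5 def {u} use {u}
  L6 def {m,z} use ∅
  L7 def {i} use {u}

Live sets:
  L0: in=∅ out={c,u}
  L1: in={c,u} out={c}
  L2: in={c,u} out={c,u}
  L3: in={c} out=∅
  L4: in=∅ out=∅
  L5: in={u} out={u}
  L6: in={u} out={u}
  L7: in={u} out=∅

Conflict graph:
  c — {i,j,u}
  i — {c,u}
  j — {c}
  m — {u}
  u — {c,i,m,z}
  z — {u}

Chromatic number:
  lower bound: {c,i,u} mutually conflict ⇒ χ ≥ 3
  assign c→R1 i→R2 j→R0 m→R1 u→R0 z→R1 — no edge inside a register ⇒ χ ≤ 3
  χ = 3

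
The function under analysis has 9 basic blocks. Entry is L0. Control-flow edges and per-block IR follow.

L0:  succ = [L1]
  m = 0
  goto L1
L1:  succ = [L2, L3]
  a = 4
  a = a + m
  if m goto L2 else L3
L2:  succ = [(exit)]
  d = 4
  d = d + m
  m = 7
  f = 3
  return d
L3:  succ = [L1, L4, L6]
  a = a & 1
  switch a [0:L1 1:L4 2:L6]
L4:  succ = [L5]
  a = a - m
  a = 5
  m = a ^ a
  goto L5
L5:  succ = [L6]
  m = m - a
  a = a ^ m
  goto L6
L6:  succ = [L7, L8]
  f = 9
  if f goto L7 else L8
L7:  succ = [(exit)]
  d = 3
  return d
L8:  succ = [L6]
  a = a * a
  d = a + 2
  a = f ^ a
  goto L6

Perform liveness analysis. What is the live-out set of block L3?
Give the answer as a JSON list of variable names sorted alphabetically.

Answer: ["a", "m"]

Analysis:
def/use:
  L0: {m} / ∅
  L1: {a} / {m}
  L2: {d,f,m} / {m}
  L3: {a} / {a}
  L4: {a,m} / {a,m}
  L5: {a,m} / {a,m}
  L6: {f} / ∅
  L7: {d} / ∅
  L8: {a,d} / {a,f}

Live sets:
  L0: in=∅ out={m}
  L1: in={m} out={a,m}
  L2: in={m} out=∅
  L3: in={a,m} out={a,m}
  L4: in={a,m} out={a,m}
  L5: in={a,m} out={a}
  L6: in={a} out={a,f}
  L7: in=∅ out=∅
  L8: in={a,f} out={a}

live-out(L3) = ["a", "m"]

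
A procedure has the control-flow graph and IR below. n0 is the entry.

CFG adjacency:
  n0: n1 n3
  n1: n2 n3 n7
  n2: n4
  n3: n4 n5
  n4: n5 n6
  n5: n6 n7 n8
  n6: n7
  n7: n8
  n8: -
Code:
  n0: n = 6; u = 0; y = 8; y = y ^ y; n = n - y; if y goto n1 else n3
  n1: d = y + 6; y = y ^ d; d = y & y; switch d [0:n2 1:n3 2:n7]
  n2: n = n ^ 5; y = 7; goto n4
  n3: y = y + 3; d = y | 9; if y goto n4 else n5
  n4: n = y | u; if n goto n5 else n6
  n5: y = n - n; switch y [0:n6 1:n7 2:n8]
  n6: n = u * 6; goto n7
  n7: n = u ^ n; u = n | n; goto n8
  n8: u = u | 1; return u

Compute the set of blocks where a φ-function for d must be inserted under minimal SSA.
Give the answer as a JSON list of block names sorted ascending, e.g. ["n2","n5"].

Answer: ["n3", "n4", "n5", "n6", "n7", "n8"]

Working:
idom tree: n1←n0 n2←n1 n3←n0 n4←n0 n5←n0 n6←n0 n7←n0 n8←n0
Dom at joins:
  n3: preds {n0,n1}: {n0} ∩ {n0,n1} = {n0}; idom=n0
  n4: preds {n2,n3}: {n0,n1,n2} ∩ {n0,n3} = {n0}; idom=n0
  n5: preds {n3,n4}: {n0,n3} ∩ {n0,n4} = {n0}; idom=n0
  n6: preds {n4,n5}: {n0,n4} ∩ {n0,n5} = {n0}; idom=n0
  n7: preds {n1,n5,n6}: {n0,n1} ∩ {n0,n5} ∩ {n0,n6} = {n0}; idom=n0
  n8: preds {n5,n7}: {n0,n5} ∩ {n0,n7} = {n0}; idom=n0

DF derivation:
  join n3 pred n0: · stop@n0
  join n3 pred n1: n1 stop@n0
  join n4 pred n2: n2→n1 stop@n0
  join n4 pred n3: n3 stop@n0
  join n5 pred n3: n3 stop@n0
  join n5 pred n4: n4 stop@n0
  join n6 pred n4: n4 stop@n0
  join n6 pred n5: n5 stop@n0
  join n7 pred n1: n1 stop@n0
  join n7 pred n5: n5 stop@n0
  join n7 pred n6: n6 stop@n0
  join n8 pred n5: n5 stop@n0
  join n8 pred n7: n7 stop@n0
  DF(n0)=∅
  DF(n1)={n3,n4,n7}
  DF(n2)={n4}
  DF(n3)={n4,n5}
  DF(n4)={n5,n6}
  DF(n5)={n6,n7,n8}
  DF(n6)={n7}
  DF(n7)={n8}
  DF(n8)=∅

φ for d: defs {n1,n3}
  DF⁺ = {n3,n4,n5,n6,n7,n8}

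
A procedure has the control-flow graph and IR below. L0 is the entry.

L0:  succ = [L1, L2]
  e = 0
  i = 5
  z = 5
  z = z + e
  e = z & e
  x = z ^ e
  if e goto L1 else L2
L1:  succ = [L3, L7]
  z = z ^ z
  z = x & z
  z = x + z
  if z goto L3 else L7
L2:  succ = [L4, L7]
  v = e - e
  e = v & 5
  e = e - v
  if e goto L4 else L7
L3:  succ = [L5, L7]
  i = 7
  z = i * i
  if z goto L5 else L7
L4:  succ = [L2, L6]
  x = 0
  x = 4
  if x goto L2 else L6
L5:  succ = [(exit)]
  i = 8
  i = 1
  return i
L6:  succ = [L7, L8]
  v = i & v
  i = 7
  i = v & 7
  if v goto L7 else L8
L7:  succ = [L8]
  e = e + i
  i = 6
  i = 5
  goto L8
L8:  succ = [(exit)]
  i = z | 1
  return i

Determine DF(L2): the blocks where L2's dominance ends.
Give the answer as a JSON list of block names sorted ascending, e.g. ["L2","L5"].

idom tree: L1←L0 L2←L0 L3←L1 L4←L2 L5←L3 L6←L4 L7←L0 L8←L0
Dom at joins:
  L2: preds {L0,L4}: {L0} ∩ {L0,L2,L4} = {L0}; idom=L0
  L7: preds {L1,L2,L3,L6}: {L0,L1} ∩ {L0,L2} ∩ {L0,L1,L3} ∩ {L0,L2,L4,L6} = {L0}; idom=L0
  L8: preds {L6,L7}: {L0,L2,L4,L6} ∩ {L0,L7} = {L0}; idom=L0

DF derivation:
  join L2 pred L0: · stop@L0
  join L2 pred L4: L4→L2 stop@L0
  join L7 pred L1: L1 stop@L0
  join L7 pred L2: L2 stop@L0
  join L7 pred L3: L3→L1 stop@L0
  join L7 pred L6: L6→L4→L2 stop@L0
  join L8 pred L6: L6→L4→L2 stop@L0
  join L8 pred L7: L7 stop@L0
  L0: DF=∅
  L1: DF={L7}
  L2: DF={L2,L7,L8}
  L3: DF={L7}
  L4: DF={L2,L7,L8}
  L5: DF=∅
  L6: DF={L7,L8}
  L7: DF={L8}
  L8: DF=∅

DF(L2) = ["L2", "L7", "L8"]

Answer: ["L2", "L7", "L8"]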